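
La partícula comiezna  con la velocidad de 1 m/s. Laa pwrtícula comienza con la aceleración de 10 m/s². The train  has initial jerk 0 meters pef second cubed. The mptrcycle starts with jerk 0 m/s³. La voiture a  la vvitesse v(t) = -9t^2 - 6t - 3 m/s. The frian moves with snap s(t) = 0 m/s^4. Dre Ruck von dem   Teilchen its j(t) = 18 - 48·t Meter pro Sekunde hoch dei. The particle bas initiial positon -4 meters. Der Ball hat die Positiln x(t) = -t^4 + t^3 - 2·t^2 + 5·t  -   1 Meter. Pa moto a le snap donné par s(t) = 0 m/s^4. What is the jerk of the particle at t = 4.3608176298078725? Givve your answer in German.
Wir haben den Ruck j(t) = 18 - 48·t. Durch Einsetzen von t = 4.3608176298078725: j(4.3608176298078725) = -191.319246230778.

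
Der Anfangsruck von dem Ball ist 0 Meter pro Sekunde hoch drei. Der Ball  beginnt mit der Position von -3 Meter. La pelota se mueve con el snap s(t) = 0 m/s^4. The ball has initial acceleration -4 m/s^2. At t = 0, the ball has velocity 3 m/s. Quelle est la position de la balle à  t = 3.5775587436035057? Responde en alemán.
Wir müssen unsere Gleichung für den Snap s(t) = 0 4-mal integrieren. Das Integral von dem Snap ist der Ruck. Mit j(0) = 0 erhalten wir j(t) = 0. Das Integral von dem Ruck ist die Beschleunigung. Mit a(0) = -4 erhalten wir a(t) = -4. Durch Integration von der Beschleunigung und Verwendung der Anfangsbedingung v(0) = 3, erhalten wir v(t) = 3 - 4·t. Die Stammfunktion von der Geschwindigkeit, mit x(0) = -3, ergibt die Position: x(t) = -2·t^2 + 3·t - 3. Wir haben die Position x(t) = -2·t^2 + 3·t - 3. Durch Einsetzen von t = 3.5775587436035057: x(3.5775587436035057) = -17.8651768970573.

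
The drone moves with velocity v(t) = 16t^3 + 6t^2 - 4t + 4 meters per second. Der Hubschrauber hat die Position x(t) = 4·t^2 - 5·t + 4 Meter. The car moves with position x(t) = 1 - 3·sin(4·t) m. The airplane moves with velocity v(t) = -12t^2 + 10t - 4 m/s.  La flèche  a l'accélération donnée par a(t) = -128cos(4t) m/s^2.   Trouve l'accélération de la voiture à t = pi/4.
Pour résoudre ceci, nous devons prendre 2 dérivées de notre équation de la position x(t) = 1 - 3·sin(4·t). La dérivée de la position donne la vitesse: v(t) = -12·cos(4·t). En dérivant la vitesse, nous obtenons l'accélération: a(t) = 48·sin(4·t). De l'équation de l'accélération a(t) = 48·sin(4·t), nous substituons t = pi/4 pour obtenir a = 0.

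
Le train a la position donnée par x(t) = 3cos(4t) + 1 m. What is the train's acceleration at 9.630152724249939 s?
We must differentiate our position equation x(t) = 3·cos(4·t) + 1 2 times. Differentiating position, we get velocity: v(t) = -12·sin(4·t). Differentiating velocity, we get acceleration: a(t) = -48·cos(4·t). Using a(t) = -48·cos(4·t) and substituting t = 9.630152724249939, we find a = -32.6939718788860.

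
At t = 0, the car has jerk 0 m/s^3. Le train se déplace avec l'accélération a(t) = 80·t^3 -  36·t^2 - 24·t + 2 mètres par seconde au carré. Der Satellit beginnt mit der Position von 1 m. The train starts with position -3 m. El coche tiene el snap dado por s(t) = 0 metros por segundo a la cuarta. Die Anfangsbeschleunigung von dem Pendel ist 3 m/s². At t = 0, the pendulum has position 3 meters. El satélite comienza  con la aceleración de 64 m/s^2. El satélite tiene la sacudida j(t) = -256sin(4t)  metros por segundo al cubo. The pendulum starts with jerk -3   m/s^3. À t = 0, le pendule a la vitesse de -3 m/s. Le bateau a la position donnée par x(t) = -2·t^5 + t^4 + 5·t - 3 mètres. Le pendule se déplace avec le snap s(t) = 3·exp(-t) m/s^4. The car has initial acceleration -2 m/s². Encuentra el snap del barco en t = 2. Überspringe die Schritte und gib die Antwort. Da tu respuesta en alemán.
s(2) = -456.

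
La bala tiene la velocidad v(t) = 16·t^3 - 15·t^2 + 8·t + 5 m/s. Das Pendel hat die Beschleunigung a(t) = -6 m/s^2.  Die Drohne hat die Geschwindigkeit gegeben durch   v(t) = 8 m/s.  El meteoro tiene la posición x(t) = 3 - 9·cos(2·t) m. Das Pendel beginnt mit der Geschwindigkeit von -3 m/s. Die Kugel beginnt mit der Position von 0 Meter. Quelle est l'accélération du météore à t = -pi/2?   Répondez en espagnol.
Partiendo de la posición x(t) = 3 - 9·cos(2·t), tomamos 2 derivadas. La derivada de la posición da la velocidad: v(t) = 18·sin(2·t). La derivada de la velocidad da la aceleración: a(t) = 36·cos(2·t). De la ecuación de la aceleración a(t) = 36·cos(2·t), sustituimos t = -pi/2 para obtener a = -36.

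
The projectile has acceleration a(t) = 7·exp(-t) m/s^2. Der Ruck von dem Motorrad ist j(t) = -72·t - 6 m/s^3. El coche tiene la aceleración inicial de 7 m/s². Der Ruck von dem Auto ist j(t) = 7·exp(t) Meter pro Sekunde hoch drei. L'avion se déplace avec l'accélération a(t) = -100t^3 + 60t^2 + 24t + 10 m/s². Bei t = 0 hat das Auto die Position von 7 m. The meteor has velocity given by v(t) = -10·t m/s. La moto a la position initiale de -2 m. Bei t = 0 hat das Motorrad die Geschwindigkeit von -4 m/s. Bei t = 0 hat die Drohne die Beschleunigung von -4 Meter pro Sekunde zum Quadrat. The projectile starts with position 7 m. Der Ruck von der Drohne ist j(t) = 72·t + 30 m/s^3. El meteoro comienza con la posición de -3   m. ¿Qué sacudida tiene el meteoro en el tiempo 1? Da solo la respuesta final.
j(1) = 0.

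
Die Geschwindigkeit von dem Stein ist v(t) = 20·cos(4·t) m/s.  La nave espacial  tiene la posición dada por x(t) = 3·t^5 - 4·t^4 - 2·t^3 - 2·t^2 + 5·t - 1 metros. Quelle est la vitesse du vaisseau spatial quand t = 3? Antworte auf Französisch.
Pour résoudre ceci, nous devons prendre 1 dérivée de notre équation de la position x(t) = 3·t^5 - 4·t^4 - 2·t^3 - 2·t^2 + 5·t - 1. En dérivant la position, nous obtenons la vitesse: v(t) = 15·t^4 - 16·t^3 - 6·t^2 - 4·t + 5. Nous avons la vitesse v(t) = 15·t^4 - 16·t^3 - 6·t^2 - 4·t + 5. En substituant t = 3: v(3) = 722.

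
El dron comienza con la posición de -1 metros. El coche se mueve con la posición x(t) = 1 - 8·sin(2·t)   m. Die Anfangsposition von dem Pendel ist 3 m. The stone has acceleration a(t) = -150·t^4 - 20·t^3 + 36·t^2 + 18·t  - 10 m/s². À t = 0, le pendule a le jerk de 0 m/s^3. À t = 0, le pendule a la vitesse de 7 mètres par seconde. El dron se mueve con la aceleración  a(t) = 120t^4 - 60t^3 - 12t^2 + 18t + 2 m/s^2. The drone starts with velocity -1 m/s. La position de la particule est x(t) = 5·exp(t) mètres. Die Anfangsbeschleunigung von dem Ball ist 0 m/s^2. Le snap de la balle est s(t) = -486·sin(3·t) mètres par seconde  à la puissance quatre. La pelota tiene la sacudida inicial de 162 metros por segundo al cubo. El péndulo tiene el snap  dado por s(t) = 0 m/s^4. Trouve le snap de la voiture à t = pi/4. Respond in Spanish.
Debemos derivar nuestra ecuación de la posición x(t) = 1 - 8·sin(2·t) 4 veces. La derivada de la posición da la velocidad: v(t) = -16·cos(2·t). Derivando la velocidad, obtenemos la aceleración: a(t) = 32·sin(2·t). Tomando d/dt de a(t), encontramos j(t) = 64·cos(2·t). Tomando d/dt de j(t), encontramos s(t) = -128·sin(2·t). De la ecuación del snap s(t) = -128·sin(2·t), sustituimos t = pi/4 para obtener s = -128.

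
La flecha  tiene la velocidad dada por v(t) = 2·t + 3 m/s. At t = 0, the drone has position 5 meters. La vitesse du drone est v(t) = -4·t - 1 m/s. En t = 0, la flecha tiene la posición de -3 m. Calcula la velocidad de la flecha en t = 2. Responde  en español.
Tenemos la velocidad v(t) = 2·t + 3. Sustituyendo t = 2: v(2) = 7.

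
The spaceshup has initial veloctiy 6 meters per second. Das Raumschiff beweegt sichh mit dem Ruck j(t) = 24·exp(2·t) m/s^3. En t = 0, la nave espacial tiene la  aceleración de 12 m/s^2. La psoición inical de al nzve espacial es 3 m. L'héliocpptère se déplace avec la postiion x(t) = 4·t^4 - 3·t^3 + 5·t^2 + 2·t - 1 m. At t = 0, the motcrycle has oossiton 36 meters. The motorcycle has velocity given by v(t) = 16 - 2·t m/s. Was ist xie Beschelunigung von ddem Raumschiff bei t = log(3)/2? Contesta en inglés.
We must find the antiderivative of our jerk equation j(t) = 24·exp(2·t) 1 time. The integral of jerk, with a(0) = 12, gives acceleration: a(t) = 12·exp(2·t). We have acceleration a(t) = 12·exp(2·t). Substituting t = log(3)/2: a(log(3)/2) = 36.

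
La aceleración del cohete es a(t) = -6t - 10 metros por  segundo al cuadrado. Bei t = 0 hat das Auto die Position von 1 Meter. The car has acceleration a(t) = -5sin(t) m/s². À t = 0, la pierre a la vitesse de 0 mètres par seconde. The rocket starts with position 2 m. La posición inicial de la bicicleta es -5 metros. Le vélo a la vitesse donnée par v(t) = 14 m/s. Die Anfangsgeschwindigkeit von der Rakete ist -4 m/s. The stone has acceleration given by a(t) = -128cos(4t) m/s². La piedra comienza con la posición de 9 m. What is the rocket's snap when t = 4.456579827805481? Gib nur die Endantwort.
The snap at t = 4.456579827805481 is s = 0.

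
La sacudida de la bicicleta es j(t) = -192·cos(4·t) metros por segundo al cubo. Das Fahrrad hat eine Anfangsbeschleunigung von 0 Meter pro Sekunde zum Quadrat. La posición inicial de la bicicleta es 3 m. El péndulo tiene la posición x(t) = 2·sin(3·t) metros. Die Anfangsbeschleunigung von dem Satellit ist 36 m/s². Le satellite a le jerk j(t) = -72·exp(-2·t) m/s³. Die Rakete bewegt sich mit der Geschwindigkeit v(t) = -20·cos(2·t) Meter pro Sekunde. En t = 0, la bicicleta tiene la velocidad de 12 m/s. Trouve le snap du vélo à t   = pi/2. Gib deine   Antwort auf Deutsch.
Um dies zu lösen, müssen wir 1 Ableitung unserer Gleichung für den Ruck j(t) = -192·cos(4·t) nehmen. Die Ableitung von dem Ruck ergibt den Snap: s(t) = 768·sin(4·t). Mit s(t) = 768·sin(4·t) und Einsetzen von t = pi/2, finden wir s = 0.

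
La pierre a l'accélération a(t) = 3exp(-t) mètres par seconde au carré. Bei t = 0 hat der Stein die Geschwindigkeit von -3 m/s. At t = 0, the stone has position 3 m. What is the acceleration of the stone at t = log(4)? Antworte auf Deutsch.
Wir haben die Beschleunigung a(t) = 3·exp(-t). Durch Einsetzen von t = log(4): a(log(4)) = 3/4.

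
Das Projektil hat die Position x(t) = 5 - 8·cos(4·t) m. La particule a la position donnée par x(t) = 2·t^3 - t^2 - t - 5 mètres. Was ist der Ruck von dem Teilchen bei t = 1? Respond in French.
Pour résoudre ceci, nous devons prendre 3 dérivées de notre équation de la position x(t) = 2·t^3 - t^2 - t - 5. La dérivée de la position donne la vitesse: v(t) = 6·t^2 - 2·t - 1. La dérivée de la vitesse donne l'accélération: a(t) = 12·t - 2. En dérivant l'accélération, nous obtenons le jerk: j(t) = 12. Nous avons le jerk j(t) = 12. En substituant t = 1: j(1) = 12.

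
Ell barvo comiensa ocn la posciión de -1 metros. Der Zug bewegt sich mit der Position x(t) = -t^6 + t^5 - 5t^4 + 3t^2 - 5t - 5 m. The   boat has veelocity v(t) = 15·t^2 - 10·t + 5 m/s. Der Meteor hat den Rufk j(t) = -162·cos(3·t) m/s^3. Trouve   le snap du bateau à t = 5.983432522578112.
En partant de la vitesse v(t) = 15·t^2 - 10·t + 5, nous prenons 3 dérivées. En dérivant la vitesse, nous obtenons l'accélération: a(t) = 30·t - 10. En dérivant l'accélération, nous obtenons le jerk: j(t) = 30. En dérivant le jerk, nous obtenons le snap: s(t) = 0. En utilisant s(t) = 0 et en substituant t = 5.983432522578112, nous trouvons s = 0.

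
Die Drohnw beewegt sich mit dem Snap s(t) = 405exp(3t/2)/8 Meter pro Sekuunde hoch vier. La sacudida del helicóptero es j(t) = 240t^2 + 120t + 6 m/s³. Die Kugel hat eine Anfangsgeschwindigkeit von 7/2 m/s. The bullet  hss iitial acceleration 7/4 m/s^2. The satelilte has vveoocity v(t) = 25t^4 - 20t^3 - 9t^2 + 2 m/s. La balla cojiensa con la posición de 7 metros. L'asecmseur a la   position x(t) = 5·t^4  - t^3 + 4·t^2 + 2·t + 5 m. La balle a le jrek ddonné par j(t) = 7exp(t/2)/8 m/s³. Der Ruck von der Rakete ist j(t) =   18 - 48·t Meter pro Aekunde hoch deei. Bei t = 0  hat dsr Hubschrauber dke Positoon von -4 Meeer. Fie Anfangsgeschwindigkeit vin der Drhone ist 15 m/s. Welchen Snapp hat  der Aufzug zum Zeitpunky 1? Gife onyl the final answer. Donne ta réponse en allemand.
Bei t = 1, s = 120.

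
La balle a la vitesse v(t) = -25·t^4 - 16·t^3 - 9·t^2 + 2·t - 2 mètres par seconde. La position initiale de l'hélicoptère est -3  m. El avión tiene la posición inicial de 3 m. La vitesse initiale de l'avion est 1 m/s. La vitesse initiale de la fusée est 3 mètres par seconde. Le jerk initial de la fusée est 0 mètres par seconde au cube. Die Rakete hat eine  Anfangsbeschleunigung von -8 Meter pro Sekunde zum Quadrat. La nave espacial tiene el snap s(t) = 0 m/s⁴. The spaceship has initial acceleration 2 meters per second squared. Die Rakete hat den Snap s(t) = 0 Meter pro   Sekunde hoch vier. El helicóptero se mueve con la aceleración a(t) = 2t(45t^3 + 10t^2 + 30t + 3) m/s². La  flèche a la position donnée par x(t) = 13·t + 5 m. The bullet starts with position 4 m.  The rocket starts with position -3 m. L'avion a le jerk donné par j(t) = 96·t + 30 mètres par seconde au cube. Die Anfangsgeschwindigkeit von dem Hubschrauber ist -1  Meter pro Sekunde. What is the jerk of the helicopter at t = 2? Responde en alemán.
Wir müssen unsere Gleichung für die Beschleunigung a(t) = 2·t·(45·t^3 + 10·t^2 + 30·t + 3) 1-mal ableiten. Durch Ableiten von der Beschleunigung erhalten wir den Ruck: j(t) = 90·t^3 + 20·t^2 + 2·t·(135·t^2 + 20·t + 30) + 60·t + 6. Aus der Gleichung für den Ruck j(t) = 90·t^3 + 20·t^2 + 2·t·(135·t^2 + 20·t + 30) + 60·t + 6, setzen wir t = 2 ein und erhalten j = 3366.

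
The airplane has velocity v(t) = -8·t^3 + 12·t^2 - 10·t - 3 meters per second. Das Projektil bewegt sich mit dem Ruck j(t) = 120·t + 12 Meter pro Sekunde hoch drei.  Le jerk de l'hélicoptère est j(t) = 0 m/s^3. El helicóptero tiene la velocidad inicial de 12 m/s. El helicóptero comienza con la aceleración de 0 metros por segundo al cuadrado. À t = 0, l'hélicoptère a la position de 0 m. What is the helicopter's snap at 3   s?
Starting from jerk j(t) = 0, we take 1 derivative. Taking d/dt of j(t), we find s(t) = 0. From the given snap equation s(t) = 0, we substitute t = 3 to get s = 0.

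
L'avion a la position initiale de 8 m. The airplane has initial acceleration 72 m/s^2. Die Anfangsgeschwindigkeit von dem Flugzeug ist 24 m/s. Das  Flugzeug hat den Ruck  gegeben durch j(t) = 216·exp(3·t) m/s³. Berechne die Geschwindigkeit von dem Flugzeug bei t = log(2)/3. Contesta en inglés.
Starting from jerk j(t) = 216·exp(3·t), we take 2 integrals. Finding the antiderivative of j(t) and using a(0) = 72: a(t) = 72·exp(3·t). Integrating acceleration and using the initial condition v(0) = 24, we get v(t) = 24·exp(3·t). From the given velocity equation v(t) = 24·exp(3·t), we substitute t = log(2)/3 to get v = 48.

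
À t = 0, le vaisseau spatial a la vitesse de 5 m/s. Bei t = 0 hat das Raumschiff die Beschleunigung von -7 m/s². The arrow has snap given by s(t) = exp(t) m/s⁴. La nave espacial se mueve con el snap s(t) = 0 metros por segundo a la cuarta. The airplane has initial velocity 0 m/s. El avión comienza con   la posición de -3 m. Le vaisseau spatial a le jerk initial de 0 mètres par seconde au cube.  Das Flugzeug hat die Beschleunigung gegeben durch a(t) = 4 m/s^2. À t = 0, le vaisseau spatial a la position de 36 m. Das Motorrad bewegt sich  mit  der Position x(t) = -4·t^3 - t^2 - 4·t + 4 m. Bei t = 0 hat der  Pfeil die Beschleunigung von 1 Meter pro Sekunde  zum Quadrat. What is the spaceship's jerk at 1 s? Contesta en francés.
Pour résoudre ceci, nous devons prendre 1 intégrale de notre équation du snap s(t) = 0. En intégrant le snap et en utilisant la condition initiale j(0) = 0, nous obtenons j(t) = 0. De l'équation du jerk j(t) = 0, nous substituons t = 1 pour obtenir j = 0.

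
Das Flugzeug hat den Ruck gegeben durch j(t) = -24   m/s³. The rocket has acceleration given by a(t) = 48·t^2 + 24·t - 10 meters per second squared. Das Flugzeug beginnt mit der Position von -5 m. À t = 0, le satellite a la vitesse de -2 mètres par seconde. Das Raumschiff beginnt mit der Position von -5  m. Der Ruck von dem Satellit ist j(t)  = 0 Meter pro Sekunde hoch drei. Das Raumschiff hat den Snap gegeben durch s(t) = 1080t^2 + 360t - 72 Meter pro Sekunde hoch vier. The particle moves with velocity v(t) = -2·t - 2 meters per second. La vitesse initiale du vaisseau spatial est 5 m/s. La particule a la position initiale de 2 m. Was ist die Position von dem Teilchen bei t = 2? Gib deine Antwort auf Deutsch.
Wir müssen die Stammfunktion unserer Gleichung für die Geschwindigkeit v(t) = -2·t - 2 1-mal finden. Die Stammfunktion von der Geschwindigkeit ist die Position. Mit x(0) = 2 erhalten wir x(t) = -t^2 - 2·t + 2. Aus der Gleichung für die Position x(t) = -t^2 - 2·t + 2, setzen wir t = 2 ein und erhalten x = -6.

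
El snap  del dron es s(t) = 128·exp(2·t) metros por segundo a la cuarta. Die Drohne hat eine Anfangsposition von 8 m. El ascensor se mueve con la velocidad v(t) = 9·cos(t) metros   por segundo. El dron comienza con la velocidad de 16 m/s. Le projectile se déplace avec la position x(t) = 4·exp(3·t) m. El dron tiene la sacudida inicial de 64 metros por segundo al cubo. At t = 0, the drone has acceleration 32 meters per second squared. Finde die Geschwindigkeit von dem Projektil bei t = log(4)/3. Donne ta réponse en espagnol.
Debemos derivar nuestra ecuación de la posición x(t) = 4·exp(3·t) 1 vez. La derivada de la posición da la velocidad: v(t) = 12·exp(3·t). Tenemos la velocidad v(t) = 12·exp(3·t). Sustituyendo t = log(4)/3: v(log(4)/3) = 48.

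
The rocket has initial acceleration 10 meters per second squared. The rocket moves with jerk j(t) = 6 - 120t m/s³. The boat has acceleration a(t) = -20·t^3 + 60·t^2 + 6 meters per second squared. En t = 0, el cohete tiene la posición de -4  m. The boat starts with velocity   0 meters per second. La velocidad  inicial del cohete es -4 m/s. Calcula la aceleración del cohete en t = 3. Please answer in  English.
We must find the antiderivative of our jerk equation j(t) = 6 - 120·t 1 time. The integral of jerk, with a(0) = 10, gives acceleration: a(t) = -60·t^2 + 6·t + 10. Using a(t) = -60·t^2 + 6·t + 10 and substituting t = 3, we find a = -512.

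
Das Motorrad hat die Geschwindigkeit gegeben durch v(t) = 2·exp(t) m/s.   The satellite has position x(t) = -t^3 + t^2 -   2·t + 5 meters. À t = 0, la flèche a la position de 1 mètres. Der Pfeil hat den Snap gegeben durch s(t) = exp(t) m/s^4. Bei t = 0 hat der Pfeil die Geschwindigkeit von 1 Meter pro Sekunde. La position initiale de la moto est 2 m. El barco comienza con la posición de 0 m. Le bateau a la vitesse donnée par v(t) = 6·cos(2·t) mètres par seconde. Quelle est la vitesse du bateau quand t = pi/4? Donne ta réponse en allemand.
Aus der Gleichung für die Geschwindigkeit v(t) = 6·cos(2·t), setzen wir t = pi/4 ein und erhalten v = 0.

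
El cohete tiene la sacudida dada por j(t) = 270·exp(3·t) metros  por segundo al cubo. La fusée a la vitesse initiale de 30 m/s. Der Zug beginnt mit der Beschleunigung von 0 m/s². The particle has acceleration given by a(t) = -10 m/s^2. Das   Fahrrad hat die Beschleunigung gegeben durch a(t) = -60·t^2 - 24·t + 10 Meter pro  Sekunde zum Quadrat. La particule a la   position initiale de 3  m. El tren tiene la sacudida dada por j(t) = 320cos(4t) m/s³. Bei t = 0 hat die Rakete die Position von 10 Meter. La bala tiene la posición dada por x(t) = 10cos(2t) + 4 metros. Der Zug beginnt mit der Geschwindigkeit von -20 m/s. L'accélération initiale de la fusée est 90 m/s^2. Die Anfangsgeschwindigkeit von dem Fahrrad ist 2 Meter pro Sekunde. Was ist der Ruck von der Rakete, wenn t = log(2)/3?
Aus der Gleichung für den Ruck j(t) = 270·exp(3·t), setzen wir t = log(2)/3 ein und erhalten j = 540.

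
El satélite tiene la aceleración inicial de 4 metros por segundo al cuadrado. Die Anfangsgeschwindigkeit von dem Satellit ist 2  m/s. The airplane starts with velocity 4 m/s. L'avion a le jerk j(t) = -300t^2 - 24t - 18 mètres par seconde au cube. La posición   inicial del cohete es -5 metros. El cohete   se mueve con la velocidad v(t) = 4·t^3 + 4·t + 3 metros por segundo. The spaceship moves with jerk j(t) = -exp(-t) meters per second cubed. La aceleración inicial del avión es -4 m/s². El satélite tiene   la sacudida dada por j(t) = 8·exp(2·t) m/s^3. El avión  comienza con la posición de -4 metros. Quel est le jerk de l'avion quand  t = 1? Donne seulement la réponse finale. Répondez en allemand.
Bei t = 1, j = -342.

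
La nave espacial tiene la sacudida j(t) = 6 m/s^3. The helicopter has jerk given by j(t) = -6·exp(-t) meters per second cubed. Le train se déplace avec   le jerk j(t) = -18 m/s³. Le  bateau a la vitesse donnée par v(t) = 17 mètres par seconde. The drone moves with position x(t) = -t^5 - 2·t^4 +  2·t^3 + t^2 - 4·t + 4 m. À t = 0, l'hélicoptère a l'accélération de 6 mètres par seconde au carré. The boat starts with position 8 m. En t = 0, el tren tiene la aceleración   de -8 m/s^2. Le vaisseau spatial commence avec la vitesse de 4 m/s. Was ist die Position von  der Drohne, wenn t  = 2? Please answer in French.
Nous avons la position x(t) = -t^5 - 2·t^4 + 2·t^3 + t^2 - 4·t + 4. En substituant t = 2: x(2) = -48.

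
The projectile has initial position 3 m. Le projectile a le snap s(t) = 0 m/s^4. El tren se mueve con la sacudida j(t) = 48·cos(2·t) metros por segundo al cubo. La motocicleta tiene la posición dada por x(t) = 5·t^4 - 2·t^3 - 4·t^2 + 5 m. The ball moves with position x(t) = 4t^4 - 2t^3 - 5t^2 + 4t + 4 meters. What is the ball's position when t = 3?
We have position x(t) = 4·t^4 - 2·t^3 - 5·t^2 + 4·t + 4. Substituting t = 3: x(3) = 241.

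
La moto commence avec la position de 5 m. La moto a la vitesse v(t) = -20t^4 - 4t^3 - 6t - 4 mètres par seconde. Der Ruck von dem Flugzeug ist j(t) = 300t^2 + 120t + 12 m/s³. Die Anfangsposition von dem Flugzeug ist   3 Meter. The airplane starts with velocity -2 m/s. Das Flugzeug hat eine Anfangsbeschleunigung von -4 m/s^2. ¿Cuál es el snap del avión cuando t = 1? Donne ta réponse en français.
Nous devons dériver notre équation du jerk j(t) = 300·t^2 + 120·t + 12 1 fois. En dérivant le jerk, nous obtenons le snap: s(t) = 600·t + 120. Nous avons le snap s(t) = 600·t + 120. En substituant t = 1: s(1) = 720.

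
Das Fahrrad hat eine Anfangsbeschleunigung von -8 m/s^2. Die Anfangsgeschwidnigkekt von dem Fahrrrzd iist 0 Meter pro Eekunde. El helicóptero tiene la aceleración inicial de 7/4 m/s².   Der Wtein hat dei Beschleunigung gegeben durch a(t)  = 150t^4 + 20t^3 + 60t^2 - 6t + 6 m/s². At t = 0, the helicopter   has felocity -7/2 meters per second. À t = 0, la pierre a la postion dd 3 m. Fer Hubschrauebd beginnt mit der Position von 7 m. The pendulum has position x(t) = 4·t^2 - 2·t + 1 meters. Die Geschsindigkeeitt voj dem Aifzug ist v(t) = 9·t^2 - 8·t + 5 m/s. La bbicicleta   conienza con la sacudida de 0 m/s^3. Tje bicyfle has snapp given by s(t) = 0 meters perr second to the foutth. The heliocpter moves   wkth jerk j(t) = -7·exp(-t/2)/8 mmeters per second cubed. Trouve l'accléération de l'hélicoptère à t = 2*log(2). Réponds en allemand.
Um dies zu lösen, müssen wir 1 Stammfunktion unserer Gleichung für den Ruck j(t) = -7·exp(-t/2)/8 finden. Durch Integration von dem Ruck und Verwendung der Anfangsbedingung a(0) = 7/4, erhalten wir a(t) = 7·exp(-t/2)/4. Aus der Gleichung für die Beschleunigung a(t) = 7·exp(-t/2)/4, setzen wir t = 2*log(2) ein und erhalten a = 7/8.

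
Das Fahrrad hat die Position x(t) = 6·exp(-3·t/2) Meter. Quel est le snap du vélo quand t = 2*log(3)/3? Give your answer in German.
Wir müssen unsere Gleichung für die Position x(t) = 6·exp(-3·t/2) 4-mal ableiten. Mit d/dt von x(t) finden wir v(t) = -9·exp(-3·t/2). Mit d/dt von v(t) finden wir a(t) = 27·exp(-3·t/2)/2. Die Ableitung von der Beschleunigung ergibt den Ruck: j(t) = -81·exp(-3·t/2)/4. Durch Ableiten von dem Ruck erhalten wir den Snap: s(t) = 243·exp(-3·t/2)/8. Mit s(t) = 243·exp(-3·t/2)/8 und Einsetzen von t = 2*log(3)/3, finden wir s = 81/8.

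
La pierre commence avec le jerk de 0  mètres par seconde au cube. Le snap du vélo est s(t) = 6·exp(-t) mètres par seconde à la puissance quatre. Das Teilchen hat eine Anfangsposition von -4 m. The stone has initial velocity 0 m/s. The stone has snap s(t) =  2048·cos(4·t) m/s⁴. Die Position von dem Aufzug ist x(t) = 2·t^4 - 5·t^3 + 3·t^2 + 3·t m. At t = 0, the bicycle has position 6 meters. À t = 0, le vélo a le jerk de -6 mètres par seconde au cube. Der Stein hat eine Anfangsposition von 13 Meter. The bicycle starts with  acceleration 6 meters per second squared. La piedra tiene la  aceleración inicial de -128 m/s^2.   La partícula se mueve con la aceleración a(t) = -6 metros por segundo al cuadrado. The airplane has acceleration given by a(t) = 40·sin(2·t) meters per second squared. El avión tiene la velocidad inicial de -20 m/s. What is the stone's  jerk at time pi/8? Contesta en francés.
Nous devons intégrer notre équation du snap s(t) = 2048·cos(4·t) 1 fois. En intégrant le snap et en utilisant la condition initiale j(0) = 0, nous obtenons j(t) = 512·sin(4·t). En utilisant j(t) = 512·sin(4·t) et en substituant t = pi/8, nous trouvons j = 512.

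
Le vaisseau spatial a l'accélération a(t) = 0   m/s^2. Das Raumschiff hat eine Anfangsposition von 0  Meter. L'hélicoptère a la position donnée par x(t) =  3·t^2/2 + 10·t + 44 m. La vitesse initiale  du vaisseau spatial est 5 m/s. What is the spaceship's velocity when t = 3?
Starting from acceleration a(t) = 0, we take 1 antiderivative. The integral of acceleration is velocity. Using v(0) = 5, we get v(t) = 5. Using v(t) = 5 and substituting t = 3, we find v = 5.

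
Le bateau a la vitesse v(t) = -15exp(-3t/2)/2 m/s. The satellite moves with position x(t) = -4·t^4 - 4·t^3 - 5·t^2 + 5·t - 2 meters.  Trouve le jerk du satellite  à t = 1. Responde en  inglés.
We must differentiate our position equation x(t) = -4·t^4 - 4·t^3 - 5·t^2 + 5·t - 2 3 times. The derivative of position gives velocity: v(t) = -16·t^3 - 12·t^2 - 10·t + 5. Differentiating velocity, we get acceleration: a(t) = -48·t^2 - 24·t - 10. The derivative of acceleration gives jerk: j(t) = -96·t - 24. From the given jerk equation j(t) = -96·t - 24, we substitute t = 1 to get j = -120.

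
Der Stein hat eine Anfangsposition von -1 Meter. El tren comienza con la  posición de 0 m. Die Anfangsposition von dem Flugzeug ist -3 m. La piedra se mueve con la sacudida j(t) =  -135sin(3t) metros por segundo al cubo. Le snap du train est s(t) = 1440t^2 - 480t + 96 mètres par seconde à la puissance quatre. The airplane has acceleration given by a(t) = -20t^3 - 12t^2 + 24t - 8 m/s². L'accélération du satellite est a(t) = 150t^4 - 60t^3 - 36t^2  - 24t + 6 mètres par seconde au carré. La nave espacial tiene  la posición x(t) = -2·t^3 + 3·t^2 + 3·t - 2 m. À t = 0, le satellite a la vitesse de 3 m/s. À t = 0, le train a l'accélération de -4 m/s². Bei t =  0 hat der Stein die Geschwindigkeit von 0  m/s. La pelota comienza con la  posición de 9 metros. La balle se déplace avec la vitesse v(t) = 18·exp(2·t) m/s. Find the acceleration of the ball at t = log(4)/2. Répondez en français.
Nous devons dériver notre équation de la vitesse v(t) = 18·exp(2·t) 1 fois. En prenant d/dt de v(t), nous trouvons a(t) = 36·exp(2·t). De l'équation de l'accélération a(t) = 36·exp(2·t), nous substituons t = log(4)/2 pour obtenir a = 144.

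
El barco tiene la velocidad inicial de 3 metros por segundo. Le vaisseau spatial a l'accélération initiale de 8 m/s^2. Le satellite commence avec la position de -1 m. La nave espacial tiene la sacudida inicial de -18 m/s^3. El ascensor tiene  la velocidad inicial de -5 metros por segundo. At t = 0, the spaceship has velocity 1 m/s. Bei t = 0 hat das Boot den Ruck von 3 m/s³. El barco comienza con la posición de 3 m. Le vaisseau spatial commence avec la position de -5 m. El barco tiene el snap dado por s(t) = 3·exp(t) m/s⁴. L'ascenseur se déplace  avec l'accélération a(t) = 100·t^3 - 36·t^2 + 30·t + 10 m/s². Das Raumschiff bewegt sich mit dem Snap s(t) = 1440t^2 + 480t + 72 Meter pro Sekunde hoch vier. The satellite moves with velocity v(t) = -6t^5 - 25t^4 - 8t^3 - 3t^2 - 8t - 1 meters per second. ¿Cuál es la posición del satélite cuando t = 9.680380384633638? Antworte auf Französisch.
Nous devons intégrer notre équation de la vitesse v(t) = -6·t^5 - 25·t^4 - 8·t^3 - 3·t^2 - 8·t - 1 1 fois. En intégrant la vitesse et en utilisant la condition initiale x(0) = -1, nous obtenons x(t) = -t^6 - 5·t^5 - 2·t^4 - t^3 - 4·t^2 - t - 1. De l'équation de la position x(t) = -t^6 - 5·t^5 - 2·t^4 - t^3 - 4·t^2 - t - 1, nous substituons t = 9.680380384633638 pour obtenir x = -1266812.13725411.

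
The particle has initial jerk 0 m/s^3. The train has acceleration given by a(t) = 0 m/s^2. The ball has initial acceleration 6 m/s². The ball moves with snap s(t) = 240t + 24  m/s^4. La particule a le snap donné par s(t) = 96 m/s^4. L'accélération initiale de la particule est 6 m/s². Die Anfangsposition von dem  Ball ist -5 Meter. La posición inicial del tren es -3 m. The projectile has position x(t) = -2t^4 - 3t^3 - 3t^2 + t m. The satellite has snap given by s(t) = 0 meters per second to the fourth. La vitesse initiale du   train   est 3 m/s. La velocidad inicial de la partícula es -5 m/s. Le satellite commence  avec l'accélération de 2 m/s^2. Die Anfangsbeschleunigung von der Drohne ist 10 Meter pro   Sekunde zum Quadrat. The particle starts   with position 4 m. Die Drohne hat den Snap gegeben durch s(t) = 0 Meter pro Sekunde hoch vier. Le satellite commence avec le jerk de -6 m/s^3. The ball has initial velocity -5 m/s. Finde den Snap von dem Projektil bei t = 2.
Ausgehend von der Position x(t) = -2·t^4 - 3·t^3 - 3·t^2 + t, nehmen wir 4 Ableitungen. Die Ableitung von der Position ergibt die Geschwindigkeit: v(t) = -8·t^3 - 9·t^2 - 6·t + 1. Mit d/dt von v(t) finden wir a(t) = -24·t^2 - 18·t - 6. Durch Ableiten von der Beschleunigung erhalten wir den Ruck: j(t) = -48·t - 18. Mit d/dt von j(t) finden wir s(t) = -48. Wir haben den Snap s(t) = -48. Durch Einsetzen von t = 2: s(2) = -48.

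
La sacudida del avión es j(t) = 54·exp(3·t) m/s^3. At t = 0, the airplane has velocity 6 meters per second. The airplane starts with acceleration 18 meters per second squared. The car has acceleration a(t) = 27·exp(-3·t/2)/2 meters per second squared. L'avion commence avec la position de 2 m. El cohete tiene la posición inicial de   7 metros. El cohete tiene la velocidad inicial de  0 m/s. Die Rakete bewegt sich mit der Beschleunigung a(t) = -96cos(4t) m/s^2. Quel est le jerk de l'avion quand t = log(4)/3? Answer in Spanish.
De la ecuación de la sacudida j(t) = 54·exp(3·t), sustituimos t = log(4)/3 para obtener j = 216.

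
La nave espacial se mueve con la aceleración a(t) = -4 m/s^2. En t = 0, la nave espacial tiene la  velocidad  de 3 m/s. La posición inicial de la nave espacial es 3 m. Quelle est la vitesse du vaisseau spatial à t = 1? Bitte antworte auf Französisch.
Nous devons intégrer notre équation de l'accélération a(t) = -4 1 fois. En intégrant l'accélération et en utilisant la condition initiale v(0) = 3, nous obtenons v(t) = 3 - 4·t. Nous avons la vitesse v(t) = 3 - 4·t. En substituant t = 1: v(1) = -1.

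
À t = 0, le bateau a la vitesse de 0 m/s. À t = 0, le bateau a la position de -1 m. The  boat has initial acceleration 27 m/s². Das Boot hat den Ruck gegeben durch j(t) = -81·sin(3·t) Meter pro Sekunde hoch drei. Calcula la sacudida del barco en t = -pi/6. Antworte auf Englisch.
From the given jerk equation j(t) = -81·sin(3·t), we substitute t = -pi/6 to get j = 81.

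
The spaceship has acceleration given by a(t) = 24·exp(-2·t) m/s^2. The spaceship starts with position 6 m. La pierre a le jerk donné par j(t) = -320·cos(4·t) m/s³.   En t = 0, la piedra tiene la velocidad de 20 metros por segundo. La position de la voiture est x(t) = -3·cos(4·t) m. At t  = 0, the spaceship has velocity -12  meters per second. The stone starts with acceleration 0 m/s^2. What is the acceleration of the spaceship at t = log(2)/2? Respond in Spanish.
Tenemos la aceleración a(t) = 24·exp(-2·t). Sustituyendo t = log(2)/2: a(log(2)/2) = 12.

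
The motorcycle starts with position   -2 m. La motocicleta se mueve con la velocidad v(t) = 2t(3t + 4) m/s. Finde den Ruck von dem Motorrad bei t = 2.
Wir müssen unsere Gleichung für die Geschwindigkeit v(t) = 2·t·(3·t + 4) 2-mal ableiten. Die Ableitung von der Geschwindigkeit ergibt die Beschleunigung: a(t) = 12·t + 8. Mit d/dt von a(t) finden wir j(t) = 12. Aus der Gleichung für den Ruck j(t) = 12, setzen wir t = 2 ein und erhalten j = 12.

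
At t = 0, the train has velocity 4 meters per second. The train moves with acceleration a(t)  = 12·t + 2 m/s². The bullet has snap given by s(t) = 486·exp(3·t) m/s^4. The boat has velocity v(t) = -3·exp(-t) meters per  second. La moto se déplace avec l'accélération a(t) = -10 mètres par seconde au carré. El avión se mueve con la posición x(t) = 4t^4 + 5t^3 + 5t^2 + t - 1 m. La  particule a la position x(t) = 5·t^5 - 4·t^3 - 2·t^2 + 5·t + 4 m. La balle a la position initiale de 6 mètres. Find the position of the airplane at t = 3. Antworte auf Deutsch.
Wir haben die Position x(t) = 4·t^4 + 5·t^3 + 5·t^2 + t - 1. Durch Einsetzen von t = 3: x(3) = 506.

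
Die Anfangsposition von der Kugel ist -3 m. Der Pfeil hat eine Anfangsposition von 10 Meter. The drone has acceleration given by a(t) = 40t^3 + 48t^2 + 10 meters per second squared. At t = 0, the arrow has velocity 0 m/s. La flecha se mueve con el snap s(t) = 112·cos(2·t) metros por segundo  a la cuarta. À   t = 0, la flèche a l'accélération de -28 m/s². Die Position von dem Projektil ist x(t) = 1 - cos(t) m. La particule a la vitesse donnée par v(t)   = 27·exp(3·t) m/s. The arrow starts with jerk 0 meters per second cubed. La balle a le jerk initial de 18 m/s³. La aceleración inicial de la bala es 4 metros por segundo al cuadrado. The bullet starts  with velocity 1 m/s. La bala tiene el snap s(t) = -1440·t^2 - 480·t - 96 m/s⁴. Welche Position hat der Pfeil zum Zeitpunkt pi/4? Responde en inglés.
We need to integrate our snap equation s(t) = 112·cos(2·t) 4 times. The integral of snap is jerk. Using j(0) = 0, we get j(t) = 56·sin(2·t). Integrating jerk and using the initial condition a(0) = -28, we get a(t) = -28·cos(2·t). Taking ∫a(t)dt and applying v(0) = 0, we find v(t) = -14·sin(2·t). Integrating velocity and using the initial condition x(0) = 10, we get x(t) = 7·cos(2·t) + 3. Using x(t) = 7·cos(2·t) + 3 and substituting t = pi/4, we find x = 3.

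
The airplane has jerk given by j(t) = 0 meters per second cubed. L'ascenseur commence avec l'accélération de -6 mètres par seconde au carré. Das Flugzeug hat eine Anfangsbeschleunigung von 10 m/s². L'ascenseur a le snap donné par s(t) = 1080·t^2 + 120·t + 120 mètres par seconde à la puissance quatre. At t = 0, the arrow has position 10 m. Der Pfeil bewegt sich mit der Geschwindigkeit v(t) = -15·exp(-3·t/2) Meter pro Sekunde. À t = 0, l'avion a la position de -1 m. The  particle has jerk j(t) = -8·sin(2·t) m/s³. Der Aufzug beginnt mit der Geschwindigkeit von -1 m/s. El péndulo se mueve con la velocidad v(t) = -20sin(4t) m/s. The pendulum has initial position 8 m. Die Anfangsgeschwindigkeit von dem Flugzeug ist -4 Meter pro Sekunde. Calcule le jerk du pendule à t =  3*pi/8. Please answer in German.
Um dies zu lösen, müssen wir 2 Ableitungen unserer Gleichung für die Geschwindigkeit v(t) = -20·sin(4·t) nehmen. Durch Ableiten von der Geschwindigkeit erhalten wir die Beschleunigung: a(t) = -80·cos(4·t). Durch Ableiten von der Beschleunigung erhalten wir den Ruck: j(t) = 320·sin(4·t). Mit j(t) = 320·sin(4·t) und Einsetzen von t = 3*pi/8, finden wir j = -320.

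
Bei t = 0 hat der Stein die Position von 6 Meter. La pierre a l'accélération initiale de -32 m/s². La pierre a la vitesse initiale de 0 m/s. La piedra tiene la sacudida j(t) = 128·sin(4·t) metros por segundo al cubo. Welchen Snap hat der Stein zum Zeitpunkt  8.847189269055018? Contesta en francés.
En partant du jerk j(t) = 128·sin(4·t), nous prenons 1 dérivée. En prenant d/dt de j(t), nous trouvons s(t) = 512·cos(4·t). En utilisant s(t) = 512·cos(4·t) et en substituant t = 8.847189269055018, nous trouvons s = -345.068425100000.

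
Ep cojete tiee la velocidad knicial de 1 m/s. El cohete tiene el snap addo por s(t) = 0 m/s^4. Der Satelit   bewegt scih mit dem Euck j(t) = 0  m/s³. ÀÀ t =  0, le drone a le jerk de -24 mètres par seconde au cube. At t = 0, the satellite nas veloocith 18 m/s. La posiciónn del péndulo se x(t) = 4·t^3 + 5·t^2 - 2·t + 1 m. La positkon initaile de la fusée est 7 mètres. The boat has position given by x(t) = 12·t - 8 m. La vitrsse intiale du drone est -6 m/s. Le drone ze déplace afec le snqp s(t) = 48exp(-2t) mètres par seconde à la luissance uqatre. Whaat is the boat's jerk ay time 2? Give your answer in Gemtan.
Ausgehend von der Position x(t) = 12·t - 8, nehmen wir 3 Ableitungen. Durch Ableiten von der Position erhalten wir die Geschwindigkeit: v(t) = 12. Mit d/dt von v(t) finden wir a(t) = 0. Mit d/dt von a(t) finden wir j(t) = 0. Mit j(t) = 0 und Einsetzen von t = 2, finden wir j = 0.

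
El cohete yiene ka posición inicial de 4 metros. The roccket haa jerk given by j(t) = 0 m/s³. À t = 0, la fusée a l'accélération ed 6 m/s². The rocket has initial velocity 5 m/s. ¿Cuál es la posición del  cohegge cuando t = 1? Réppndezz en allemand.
Um dies zu lösen, müssen wir 3 Stammfunktionen unserer Gleichung für den Ruck j(t) = 0 finden. Die Stammfunktion von dem Ruck ist die Beschleunigung. Mit a(0) = 6 erhalten wir a(t) = 6. Durch Integration von der Beschleunigung und Verwendung der Anfangsbedingung v(0) = 5, erhalten wir v(t) = 6·t + 5. Die Stammfunktion von der Geschwindigkeit ist die Position. Mit x(0) = 4 erhalten wir x(t) = 3·t^2 + 5·t + 4. Wir haben die Position x(t) = 3·t^2 + 5·t + 4. Durch Einsetzen von t = 1: x(1) = 12.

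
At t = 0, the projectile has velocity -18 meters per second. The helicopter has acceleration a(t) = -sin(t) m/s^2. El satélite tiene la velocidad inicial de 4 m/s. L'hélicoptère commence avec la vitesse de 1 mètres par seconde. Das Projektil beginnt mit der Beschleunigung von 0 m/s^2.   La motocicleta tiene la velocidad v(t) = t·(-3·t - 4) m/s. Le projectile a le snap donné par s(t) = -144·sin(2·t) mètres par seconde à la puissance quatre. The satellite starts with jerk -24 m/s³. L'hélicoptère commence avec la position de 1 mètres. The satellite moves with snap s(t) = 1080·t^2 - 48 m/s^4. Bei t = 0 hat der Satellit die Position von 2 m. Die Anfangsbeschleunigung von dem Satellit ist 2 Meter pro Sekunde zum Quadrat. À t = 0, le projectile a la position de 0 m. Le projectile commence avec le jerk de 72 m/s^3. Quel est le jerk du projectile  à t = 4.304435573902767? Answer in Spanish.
Para resolver esto, necesitamos tomar 1 integral de nuestra ecuación del snap s(t) = -144·sin(2·t). Integrando el snap y usando la condición inicial j(0) = 72, obtenemos j(t) = 72·cos(2·t). Usando j(t) = 72·cos(2·t) y sustituyendo t = 4.304435573902767, encontramos j = -49.3349904390335.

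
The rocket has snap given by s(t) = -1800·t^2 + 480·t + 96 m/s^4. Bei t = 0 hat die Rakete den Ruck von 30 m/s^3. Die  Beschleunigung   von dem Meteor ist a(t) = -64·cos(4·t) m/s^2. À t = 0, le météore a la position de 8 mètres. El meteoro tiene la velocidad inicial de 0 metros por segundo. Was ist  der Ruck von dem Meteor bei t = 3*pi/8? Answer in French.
En partant de l'accélération a(t) = -64·cos(4·t), nous prenons 1 dérivée. En dérivant l'accélération, nous obtenons le jerk: j(t) = 256·sin(4·t). Nous avons le jerk j(t) = 256·sin(4·t). En substituant t = 3*pi/8: j(3*pi/8) = -256.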